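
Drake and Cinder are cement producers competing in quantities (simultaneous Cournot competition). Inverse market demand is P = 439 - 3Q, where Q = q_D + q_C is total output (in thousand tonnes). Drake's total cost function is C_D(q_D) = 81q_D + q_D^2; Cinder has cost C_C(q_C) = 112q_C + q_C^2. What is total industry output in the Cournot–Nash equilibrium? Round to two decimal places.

Drake's profit: π_D = (439 - 3Q)q_D - (81q_D + q_D²). Setting ∂π_D/∂q_D = 0: 358 - 8q_D - 3(q_C) = 0.
Cinder's first-order condition: 327 - 8q_C - 3(q_D) = 0.
Rearranging gives the reaction functions q_D = (358 - 3q_C)/8 and q_C = (327 - 3q_D)/8.
Substituting one into the other gives q_D = 1883/55 and q_C = 1542/55.
Total output Q = 1883/55 + 1542/55 = 685/11.

62.27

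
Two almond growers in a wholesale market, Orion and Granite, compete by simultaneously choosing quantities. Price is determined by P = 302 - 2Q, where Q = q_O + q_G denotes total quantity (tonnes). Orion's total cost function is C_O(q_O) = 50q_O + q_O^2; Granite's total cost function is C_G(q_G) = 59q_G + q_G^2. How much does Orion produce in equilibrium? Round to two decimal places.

Orion's profit: π_O = (302 - 2Q)q_O - (50q_O + q_O²). Setting ∂π_O/∂q_O = 0: 252 - 6q_O - 2(q_G) = 0.
Granite's profit: π_G = (302 - 2Q)q_G - (59q_G + q_G²). Setting ∂π_G/∂q_G = 0: 243 - 6q_G - 2(q_O) = 0.
Best responses: q_O = (252 - 2q_G)/6, q_G = (243 - 2q_O)/6.
Solving the pair: q_O = 513/16, q_G = 477/16.

32.06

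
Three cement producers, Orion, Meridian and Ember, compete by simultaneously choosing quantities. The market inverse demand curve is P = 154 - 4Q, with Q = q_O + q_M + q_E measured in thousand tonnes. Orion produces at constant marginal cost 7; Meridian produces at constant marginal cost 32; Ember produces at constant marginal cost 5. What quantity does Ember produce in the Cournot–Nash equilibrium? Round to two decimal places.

Orion's profit: π_O = (154 - 4Q)q_O - (7q_O). Setting ∂π_O/∂q_O = 0: 147 - 8q_O - 4(q_M + q_E) = 0.
Meridian's profit: π_M = (154 - 4Q)q_M - (32q_M). Setting ∂π_M/∂q_M = 0: 122 - 8q_M - 4(q_O + q_E) = 0.
Ember's first-order condition: 149 - 8q_E - 4(q_O + q_M) = 0.
Summing all 3 equations gives 418 − 16Q = 0, hence Q = 209/8.
Back-substituting: q_O = (147 − 209/2)/4 = 85/8, q_M = (122 − 209/2)/4 = 35/8, q_E = (149 − 209/2)/4 = 89/8.

11.13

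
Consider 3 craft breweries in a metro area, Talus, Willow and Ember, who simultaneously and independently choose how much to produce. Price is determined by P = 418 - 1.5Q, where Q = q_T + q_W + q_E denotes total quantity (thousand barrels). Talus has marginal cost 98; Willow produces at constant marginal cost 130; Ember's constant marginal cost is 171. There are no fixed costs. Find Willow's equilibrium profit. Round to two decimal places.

3675.38

Talus's profit: π_T = (418 - 1.5Q)q_T - (98q_T). Setting ∂π_T/∂q_T = 0: 320 - 3q_T - (3/2)(q_W + q_E) = 0.
Willow's first-order condition: 288 - 3q_W - (3/2)(q_T + q_E) = 0.
Ember's profit: π_E = (418 - 1.5Q)q_E - (171q_E). Setting ∂π_E/∂q_E = 0: 247 - 3q_E - (3/2)(q_T + q_W) = 0.
Summing all 3 equations gives 855 − 6Q = 0, hence Q = 285/2.
Back-substituting: q_T = (320 − 855/4)/(3/2) = 425/6, q_W = (288 − 855/4)/(3/2) = 99/2, q_E = (247 − 855/4)/(3/2) = 133/6.
Price P = 418 - (3/2)·(285/2) = 817/4.
Willow's profit: (817/4 - 130)·(99/2) = 3675.3750.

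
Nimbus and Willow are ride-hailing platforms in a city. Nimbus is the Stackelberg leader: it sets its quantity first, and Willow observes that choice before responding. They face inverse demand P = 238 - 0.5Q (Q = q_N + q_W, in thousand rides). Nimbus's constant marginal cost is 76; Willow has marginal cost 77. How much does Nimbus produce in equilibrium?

Solve by backward induction. Given q_N, the follower Willow maximises π_W = (238 - (1/2)q_N - (1/2)q_W)q_W - 77q_W.
∂π_W/∂q_W = 161 - (1/2)q_N - q_W = 0 gives the reaction function q_W = (161 - (1/2)q_N).
The leader anticipates this reaction. Substituting into P = 238 - 0.5Q gives P = 315/2 - (1/4)q_N, so π_N = (315/2 - (1/4)q_N)q_N - 76q_N.
Leader FOC: 163/2 - (1/2)q_N = 0, so q_N = 163.
Then q_W = (161 - (1/2)·163) = 159/2.

163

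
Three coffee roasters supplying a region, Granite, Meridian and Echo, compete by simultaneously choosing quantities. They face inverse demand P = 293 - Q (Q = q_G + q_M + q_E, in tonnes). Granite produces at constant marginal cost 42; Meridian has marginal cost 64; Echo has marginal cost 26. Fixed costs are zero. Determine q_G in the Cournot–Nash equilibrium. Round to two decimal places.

Granite's profit: π_G = (293 - Q)q_G - (42q_G). Setting ∂π_G/∂q_G = 0: 251 - 2q_G - (q_M + q_E) = 0.
Meridian's first-order condition: 229 - 2q_M - (q_G + q_E) = 0.
Echo's profit: π_E = (293 - Q)q_E - (26q_E). Setting ∂π_E/∂q_E = 0: 267 - 2q_E - (q_G + q_M) = 0.
Adding the 3 first-order conditions: 747 − 4Q = 0, so Q = 747/4.
Back-substituting: q_G = (251 − 747/4) = 257/4, q_M = (229 − 747/4) = 169/4, q_E = (267 − 747/4) = 321/4.

64.25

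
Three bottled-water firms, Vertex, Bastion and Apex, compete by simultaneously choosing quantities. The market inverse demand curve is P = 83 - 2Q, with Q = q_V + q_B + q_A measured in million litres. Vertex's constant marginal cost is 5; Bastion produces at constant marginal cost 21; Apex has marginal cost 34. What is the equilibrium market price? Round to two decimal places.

Vertex's profit: π_V = (83 - 2Q)q_V - (5q_V). Setting ∂π_V/∂q_V = 0: 78 - 4q_V - 2(q_B + q_A) = 0.
Bastion's profit: π_B = (83 - 2Q)q_B - (21q_B). Setting ∂π_B/∂q_B = 0: 62 - 4q_B - 2(q_V + q_A) = 0.
Apex's profit: π_A = (83 - 2Q)q_A - (34q_A). Setting ∂π_A/∂q_A = 0: 49 - 4q_A - 2(q_V + q_B) = 0.
Adding the 3 first-order conditions: 189 − 8Q = 0, so Q = 189/8.
Back-substituting: q_V = (78 − 189/4)/2 = 123/8, q_B = (62 − 189/4)/2 = 59/8, q_A = (49 − 189/4)/2 = 7/8.
Total output Q = 189/8, so price P = 83 - 2·(189/8) = 143/4.

35.75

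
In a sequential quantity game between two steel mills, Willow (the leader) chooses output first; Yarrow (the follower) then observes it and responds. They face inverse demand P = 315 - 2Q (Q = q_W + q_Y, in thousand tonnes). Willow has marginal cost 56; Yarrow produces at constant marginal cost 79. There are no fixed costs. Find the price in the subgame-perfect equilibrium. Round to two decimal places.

Solve by backward induction. Given q_W, the follower Yarrow maximises π_Y = (315 - 2q_W - 2q_Y)q_Y - 79q_Y.
∂π_Y/∂q_Y = 236 - 2q_W - 4q_Y = 0 gives the reaction function q_Y = (236 - 2q_W)/4.
The leader anticipates this reaction. Substituting into P = 315 - 2Q gives P = 197 - q_W, so π_W = (197 - q_W)q_W - 56q_W.
Leader FOC: 141 - 2q_W = 0, so q_W = 141/2.
Then q_Y = (236 - 2·(141/2))/4 = 95/4.
Total output Q = 377/4, so price P = 315 - 2·(377/4) = 253/2.

126.50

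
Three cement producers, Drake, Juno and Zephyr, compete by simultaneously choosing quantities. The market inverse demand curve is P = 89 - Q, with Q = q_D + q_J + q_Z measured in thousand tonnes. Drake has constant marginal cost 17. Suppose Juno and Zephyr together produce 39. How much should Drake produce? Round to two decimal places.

16.50

With rivals' combined output fixed at 39, Drake's profit is π_D = (89 - 39 - q_D)q_D - (17q_D) = (50 - q_D)q_D - (17q_D).
∂π_D/∂q_D = 33 - 2q_D = 0, so q_D = 33/2.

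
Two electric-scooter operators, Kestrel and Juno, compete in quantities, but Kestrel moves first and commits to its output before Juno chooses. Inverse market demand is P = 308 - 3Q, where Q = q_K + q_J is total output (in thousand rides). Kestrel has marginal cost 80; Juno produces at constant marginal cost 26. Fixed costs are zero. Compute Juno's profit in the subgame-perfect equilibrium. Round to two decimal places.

Solve by backward induction. Given q_K, the follower Juno maximises π_J = (308 - 3q_K - 3q_J)q_J - 26q_J.
Setting the follower's marginal profit to zero, 282 - 3q_K - 6q_J = 0, i.e. q_J = (282 - 3q_K)/6.
Kestrel substitutes q_J(q_K) into its own profit: π_K = q_K(308 - 3q_K - (282 - 3q_K)/2) - 80q_K = (167 - (3/2)q_K)q_K - 80q_K.
Leader FOC: 87 - 3q_K = 0, so q_K = 29.
Then q_J = (282 - 3·29)/6 = 65/2.
Price P = 308 - 3·(123/2) = 247/2.
Juno's profit: (247/2 - 26)·(65/2) = 3168.7500.

3168.75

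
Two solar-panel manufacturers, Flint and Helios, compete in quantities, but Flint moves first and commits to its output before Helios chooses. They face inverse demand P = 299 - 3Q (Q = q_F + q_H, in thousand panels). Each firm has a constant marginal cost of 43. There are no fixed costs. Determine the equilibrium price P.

107

Solve by backward induction. Given q_F, the follower Helios maximises π_H = (299 - 3q_F - 3q_H)q_H - 43q_H.
Follower FOC: 256 - 3q_F - 6q_H = 0, so q_H(q_F) = (256 - 3q_F)/6.
Flint substitutes q_H(q_F) into its own profit: π_F = q_F(299 - 3q_F - (256 - 3q_F)/2) - 43q_F = (171 - (3/2)q_F)q_F - 43q_F.
Leader FOC: 128 - 3q_F = 0, so q_F = 128/3.
Then q_H = (256 - 3·(128/3))/6 = 64/3.
Total output Q = 64, so price P = 299 - 3·64 = 107.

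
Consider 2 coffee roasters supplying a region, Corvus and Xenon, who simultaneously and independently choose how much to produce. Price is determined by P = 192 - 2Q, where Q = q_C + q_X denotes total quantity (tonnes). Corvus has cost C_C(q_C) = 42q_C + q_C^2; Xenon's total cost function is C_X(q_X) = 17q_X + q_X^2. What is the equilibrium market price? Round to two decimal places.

Corvus's profit: π_C = (192 - 2Q)q_C - (42q_C + q_C²). Setting ∂π_C/∂q_C = 0: 150 - 6q_C - 2(q_X) = 0.
Xenon's first-order condition: 175 - 6q_X - 2(q_C) = 0.
Best responses: q_C = (150 - 2q_X)/6, q_X = (175 - 2q_C)/6.
Solving the pair: q_C = 275/16, q_X = 375/16.
Total output Q = 325/8, so price P = 192 - 2·(325/8) = 443/4.

110.75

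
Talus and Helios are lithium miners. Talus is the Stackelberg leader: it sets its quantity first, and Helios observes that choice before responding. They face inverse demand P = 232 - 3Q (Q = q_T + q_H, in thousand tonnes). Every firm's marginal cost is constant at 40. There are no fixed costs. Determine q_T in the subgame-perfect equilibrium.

Solve by backward induction. Given q_T, the follower Helios maximises π_H = (232 - 3q_T - 3q_H)q_H - 40q_H.
∂π_H/∂q_H = 192 - 3q_T - 6q_H = 0 gives the reaction function q_H = (192 - 3q_T)/6.
The leader anticipates this reaction. Substituting into P = 232 - 3Q gives P = 136 - (3/2)q_T, so π_T = (136 - (3/2)q_T)q_T - 40q_T.
The leader's first-order condition 96 - 3q_T = 0 yields q_T = 32.
Then q_H = (192 - 3·32)/6 = 16.

32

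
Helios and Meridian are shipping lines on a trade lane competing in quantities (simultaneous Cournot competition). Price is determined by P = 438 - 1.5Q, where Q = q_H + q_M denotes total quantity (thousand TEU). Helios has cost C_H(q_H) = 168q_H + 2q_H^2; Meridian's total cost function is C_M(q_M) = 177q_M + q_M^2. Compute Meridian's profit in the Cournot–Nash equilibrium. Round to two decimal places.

4713.21

Helios's profit: π_H = (438 - 1.5Q)q_H - (168q_H + 2q_H²). Setting ∂π_H/∂q_H = 0: 270 - 7q_H - (3/2)(q_M) = 0.
Meridian's profit: π_M = (438 - 1.5Q)q_M - (177q_M + q_M²). Setting ∂π_M/∂q_M = 0: 261 - 5q_M - (3/2)(q_H) = 0.
Best responses: q_H = (270 - (3/2)q_M)/7, q_M = (261 - (3/2)q_H)/5.
Substituting one into the other gives q_H = 29.2672 and q_M = 43.4198.
Price P = 438 - (3/2)·72.6870 = 328.9695.
Meridian's profit: 328.9695·43.4198 - 177·43.4198 - 43.4198² = 4713.2079.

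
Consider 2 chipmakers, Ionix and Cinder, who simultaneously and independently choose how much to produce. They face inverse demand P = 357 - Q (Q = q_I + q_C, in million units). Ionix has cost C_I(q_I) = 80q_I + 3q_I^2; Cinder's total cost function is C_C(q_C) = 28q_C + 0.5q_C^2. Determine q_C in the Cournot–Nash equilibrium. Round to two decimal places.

102.39

Ionix's profit: π_I = (357 - Q)q_I - (80q_I + 3q_I²). Setting ∂π_I/∂q_I = 0: 277 - 8q_I - (q_C) = 0.
Cinder's first-order condition: 329 - 3q_C - (q_I) = 0.
Rearranging gives the reaction functions q_I = (277 - q_C)/8 and q_C = (329 - q_I)/3.
Solving the pair: q_I = 502/23, q_C = 102.3913.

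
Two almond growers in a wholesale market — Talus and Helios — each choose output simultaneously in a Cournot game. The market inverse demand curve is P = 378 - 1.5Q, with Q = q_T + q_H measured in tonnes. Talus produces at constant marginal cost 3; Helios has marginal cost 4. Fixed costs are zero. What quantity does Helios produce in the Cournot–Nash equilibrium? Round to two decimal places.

82.89

Talus's profit: π_T = (378 - 1.5Q)q_T - (3q_T). Setting ∂π_T/∂q_T = 0: 375 - 3q_T - (3/2)(q_H) = 0.
Helios's first-order condition: 374 - 3q_H - (3/2)(q_T) = 0.
Best responses: q_T = (375 - (3/2)q_H)/3, q_H = (374 - (3/2)q_T)/3.
Solving the pair: q_T = 752/9, q_H = 746/9.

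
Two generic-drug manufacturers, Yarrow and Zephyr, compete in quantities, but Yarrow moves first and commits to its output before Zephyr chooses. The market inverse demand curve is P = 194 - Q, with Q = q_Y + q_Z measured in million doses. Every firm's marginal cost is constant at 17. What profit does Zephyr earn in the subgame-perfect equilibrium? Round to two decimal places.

1958.06

The follower Zephyr best-responds to any q_Y: π_Z = (194 - Q)q_Z - 17q_Z.
∂π_Z/∂q_Z = 177 - q_Y - 2q_Z = 0 gives the reaction function q_Z = (177 - q_Y)/2.
The leader anticipates this reaction. Substituting into P = 194 - Q gives P = 211/2 - (1/2)q_Y, so π_Y = (211/2 - (1/2)q_Y)q_Y - 17q_Y.
The leader's first-order condition 177/2 - q_Y = 0 yields q_Y = 177/2.
Then q_Z = (177 - 177/2)/2 = 177/4.
Price P = 194 - 531/4 = 245/4.
Zephyr's profit: (245/4 - 17)·(177/4) = 1958.0625.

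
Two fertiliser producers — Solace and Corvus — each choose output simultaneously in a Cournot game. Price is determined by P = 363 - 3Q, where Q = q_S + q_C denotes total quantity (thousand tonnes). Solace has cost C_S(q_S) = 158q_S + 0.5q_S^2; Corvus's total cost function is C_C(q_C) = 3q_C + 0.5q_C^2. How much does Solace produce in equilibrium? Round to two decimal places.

8.88

Solace's profit: π_S = (363 - 3Q)q_S - (158q_S + (1/2)q_S²). Setting ∂π_S/∂q_S = 0: 205 - 7q_S - 3(q_C) = 0.
Corvus's first-order condition: 360 - 7q_C - 3(q_S) = 0.
Rearranging gives the reaction functions q_S = (205 - 3q_C)/7 and q_C = (360 - 3q_S)/7.
Solving the pair: q_S = 71/8, q_C = 381/8.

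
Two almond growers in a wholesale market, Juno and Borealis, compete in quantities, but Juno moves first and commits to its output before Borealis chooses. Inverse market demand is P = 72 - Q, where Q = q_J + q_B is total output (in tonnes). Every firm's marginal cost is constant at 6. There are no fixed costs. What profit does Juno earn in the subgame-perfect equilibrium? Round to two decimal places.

544.50

Solve by backward induction. Given q_J, the follower Borealis maximises π_B = (72 - q_J - q_B)q_B - 6q_B.
∂π_B/∂q_B = 66 - q_J - 2q_B = 0 gives the reaction function q_B = (66 - q_J)/2.
Juno substitutes q_B(q_J) into its own profit: π_J = q_J(72 - q_J - (66 - q_J)/2) - 6q_J = (39 - (1/2)q_J)q_J - 6q_J.
Maximising: ∂π_J/∂q_J = 33 - q_J = 0, giving q_J = 33.
Then q_B = (66 - 33)/2 = 33/2.
Price P = 72 - 99/2 = 45/2.
Juno's profit: (45/2 - 6)·33 = 1089/2.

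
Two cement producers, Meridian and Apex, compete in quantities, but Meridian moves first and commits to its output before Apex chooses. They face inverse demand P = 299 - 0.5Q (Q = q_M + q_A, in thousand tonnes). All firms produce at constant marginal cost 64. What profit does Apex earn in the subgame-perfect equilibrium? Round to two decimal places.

Solve by backward induction. Given q_M, the follower Apex maximises π_A = (299 - (1/2)q_M - (1/2)q_A)q_A - 64q_A.
Setting the follower's marginal profit to zero, 235 - (1/2)q_M - q_A = 0, i.e. q_A = (235 - (1/2)q_M).
The leader anticipates this reaction. Substituting into P = 299 - 0.5Q gives P = 363/2 - (1/4)q_M, so π_M = (363/2 - (1/4)q_M)q_M - 64q_M.
Maximising: ∂π_M/∂q_M = 235/2 - (1/2)q_M = 0, giving q_M = 235.
Then q_A = (235 - (1/2)·235) = 235/2.
Price P = 299 - (1/2)·(705/2) = 491/4.
Apex's profit: (491/4 - 64)·(235/2) = 6903.1250.

6903.13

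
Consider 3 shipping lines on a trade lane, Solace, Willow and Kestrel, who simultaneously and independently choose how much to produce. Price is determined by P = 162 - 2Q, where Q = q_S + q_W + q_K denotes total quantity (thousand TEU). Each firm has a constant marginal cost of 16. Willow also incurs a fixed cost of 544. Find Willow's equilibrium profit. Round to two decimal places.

122.13

A representative firm's profit is π_i = q_i(162 - 2Q) - 16q_i.
First-order condition (treating rivals' output as given): 146 - 4q_i - 2·Σ_{j≠i} q_j = 0.
With identical firms every q_j equals q_i, so Σ_{j≠i} q_j = 2q_i and 146 = 8q_i, giving q_i = 73/4.
Price P = 162 - 2·(219/4) = 105/2.
Willow's profit: (105/2 - 16)·(73/4) - 544 = 977/8.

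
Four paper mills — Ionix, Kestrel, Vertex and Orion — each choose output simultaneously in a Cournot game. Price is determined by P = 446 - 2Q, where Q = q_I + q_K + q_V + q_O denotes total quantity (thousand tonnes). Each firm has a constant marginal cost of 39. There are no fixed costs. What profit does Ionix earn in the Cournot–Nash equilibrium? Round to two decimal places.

A representative firm's profit is π_i = q_i(446 - 2Q) - 39q_i.
First-order condition (treating rivals' output as given): 407 - 4q_i - 2·Σ_{j≠i} q_j = 0.
With identical firms every q_j equals q_i, so Σ_{j≠i} q_j = 3q_i and 407 = 10q_i, giving q_i = 407/10.
Price P = 446 - 2·(814/5) = 602/5.
Ionix's profit: (602/5 - 39)·(407/10) = 3312.9800.

3312.98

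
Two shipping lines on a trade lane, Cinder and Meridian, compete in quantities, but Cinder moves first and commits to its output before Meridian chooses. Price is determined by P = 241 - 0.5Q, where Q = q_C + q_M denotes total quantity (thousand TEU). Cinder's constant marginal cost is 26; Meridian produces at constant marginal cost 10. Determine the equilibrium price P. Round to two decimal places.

75.75

Solve by backward induction. Given q_C, the follower Meridian maximises π_M = (241 - (1/2)q_C - (1/2)q_M)q_M - 10q_M.
∂π_M/∂q_M = 231 - (1/2)q_C - q_M = 0 gives the reaction function q_M = (231 - (1/2)q_C).
Cinder substitutes q_M(q_C) into its own profit: π_C = q_C(241 - (1/2)q_C - (231 - (1/2)q_C)/2) - 26q_C = (251/2 - (1/4)q_C)q_C - 26q_C.
Leader FOC: 199/2 - (1/2)q_C = 0, so q_C = 199.
Then q_M = (231 - (1/2)·199) = 263/2.
Total output Q = 661/2, so price P = 241 - (1/2)·(661/2) = 303/4.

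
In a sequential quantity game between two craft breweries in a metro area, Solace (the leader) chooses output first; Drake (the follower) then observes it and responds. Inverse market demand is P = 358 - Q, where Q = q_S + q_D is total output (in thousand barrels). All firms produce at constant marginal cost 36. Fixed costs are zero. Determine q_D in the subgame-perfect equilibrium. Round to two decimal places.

80.50

The follower Drake best-responds to any q_S: π_D = (358 - Q)q_D - 36q_D.
Setting the follower's marginal profit to zero, 322 - q_S - 2q_D = 0, i.e. q_D = (322 - q_S)/2.
Solace substitutes q_D(q_S) into its own profit: π_S = q_S(358 - q_S - (322 - q_S)/2) - 36q_S = (197 - (1/2)q_S)q_S - 36q_S.
The leader's first-order condition 161 - q_S = 0 yields q_S = 161.
Then q_D = (322 - 161)/2 = 161/2.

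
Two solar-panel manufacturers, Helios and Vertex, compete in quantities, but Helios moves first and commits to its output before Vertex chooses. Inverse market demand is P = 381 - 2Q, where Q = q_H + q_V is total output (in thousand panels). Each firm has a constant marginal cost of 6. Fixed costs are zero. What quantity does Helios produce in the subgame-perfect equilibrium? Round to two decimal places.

93.75

Solve by backward induction. Given q_H, the follower Vertex maximises π_V = (381 - 2q_H - 2q_V)q_V - 6q_V.
Setting the follower's marginal profit to zero, 375 - 2q_H - 4q_V = 0, i.e. q_V = (375 - 2q_H)/4.
The leader anticipates this reaction. Substituting into P = 381 - 2Q gives P = 387/2 - q_H, so π_H = (387/2 - q_H)q_H - 6q_H.
Maximising: ∂π_H/∂q_H = 375/2 - 2q_H = 0, giving q_H = 375/4.
Then q_V = (375 - 2·(375/4))/4 = 375/8.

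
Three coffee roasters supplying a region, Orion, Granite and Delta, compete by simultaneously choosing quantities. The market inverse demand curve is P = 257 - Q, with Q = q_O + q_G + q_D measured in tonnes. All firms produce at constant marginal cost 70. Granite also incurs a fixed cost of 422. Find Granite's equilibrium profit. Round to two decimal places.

A representative firm's profit is π_i = q_i(257 - Q) - 70q_i.
First-order condition (treating rivals' output as given): 187 - 2q_i - Σ_{j≠i} q_j = 0.
With identical firms every q_j equals q_i, so Σ_{j≠i} q_j = 2q_i and 187 = 4q_i, giving q_i = 187/4.
Price P = 257 - 561/4 = 467/4.
Granite's profit: (467/4 - 70)·(187/4) - 422 = 1763.5625.

1763.56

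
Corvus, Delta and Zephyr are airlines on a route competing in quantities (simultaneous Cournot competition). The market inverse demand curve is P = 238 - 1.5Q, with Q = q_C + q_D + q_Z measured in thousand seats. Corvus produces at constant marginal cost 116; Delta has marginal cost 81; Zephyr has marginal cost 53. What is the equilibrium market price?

Corvus's profit: π_C = (238 - 1.5Q)q_C - (116q_C). Setting ∂π_C/∂q_C = 0: 122 - 3q_C - (3/2)(q_D + q_Z) = 0.
Delta's profit: π_D = (238 - 1.5Q)q_D - (81q_D). Setting ∂π_D/∂q_D = 0: 157 - 3q_D - (3/2)(q_C + q_Z) = 0.
Zephyr's profit: π_Z = (238 - 1.5Q)q_Z - (53q_Z). Setting ∂π_Z/∂q_Z = 0: 185 - 3q_Z - (3/2)(q_C + q_D) = 0.
Summing all 3 equations gives 464 − 6Q = 0, hence Q = 232/3.
Back-substituting: q_C = (122 − 116)/(3/2) = 4, q_D = (157 − 116)/(3/2) = 82/3, q_Z = (185 − 116)/(3/2) = 46.
Total output Q = 232/3, so price P = 238 - (3/2)·(232/3) = 122.

122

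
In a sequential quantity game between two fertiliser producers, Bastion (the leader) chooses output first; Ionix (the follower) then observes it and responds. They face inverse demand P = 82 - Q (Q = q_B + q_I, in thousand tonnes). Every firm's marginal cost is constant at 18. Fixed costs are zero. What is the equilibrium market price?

34

Solve by backward induction. Given q_B, the follower Ionix maximises π_I = (82 - q_B - q_I)q_I - 18q_I.
Follower FOC: 64 - q_B - 2q_I = 0, so q_I(q_B) = (64 - q_B)/2.
The leader anticipates this reaction. Substituting into P = 82 - Q gives P = 50 - (1/2)q_B, so π_B = (50 - (1/2)q_B)q_B - 18q_B.
The leader's first-order condition 32 - q_B = 0 yields q_B = 32.
Then q_I = (64 - 32)/2 = 16.
Total output Q = 48, so price P = 82 - 48 = 34.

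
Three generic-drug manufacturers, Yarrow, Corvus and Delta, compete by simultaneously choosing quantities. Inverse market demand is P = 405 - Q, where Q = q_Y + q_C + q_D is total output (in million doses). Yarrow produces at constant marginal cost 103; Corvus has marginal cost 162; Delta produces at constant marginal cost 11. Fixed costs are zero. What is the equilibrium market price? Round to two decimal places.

170.25

Yarrow's profit: π_Y = (405 - Q)q_Y - (103q_Y). Setting ∂π_Y/∂q_Y = 0: 302 - 2q_Y - (q_C + q_D) = 0.
Corvus's profit: π_C = (405 - Q)q_C - (162q_C). Setting ∂π_C/∂q_C = 0: 243 - 2q_C - (q_Y + q_D) = 0.
Delta's profit: π_D = (405 - Q)q_D - (11q_D). Setting ∂π_D/∂q_D = 0: 394 - 2q_D - (q_Y + q_C) = 0.
Adding the 3 conditions: 939 − 2Q − 2Q = 0, i.e. Q = 939/4.
Back-substituting: q_Y = (302 − 939/4) = 269/4, q_C = (243 − 939/4) = 33/4, q_D = (394 − 939/4) = 637/4.
Total output Q = 939/4, so price P = 405 - 939/4 = 681/4.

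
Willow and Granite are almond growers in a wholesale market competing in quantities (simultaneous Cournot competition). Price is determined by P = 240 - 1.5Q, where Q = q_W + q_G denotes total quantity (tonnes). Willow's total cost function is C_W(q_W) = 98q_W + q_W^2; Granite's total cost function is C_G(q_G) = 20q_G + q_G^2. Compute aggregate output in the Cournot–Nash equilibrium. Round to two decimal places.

Willow's profit: π_W = (240 - 1.5Q)q_W - (98q_W + q_W²). Setting ∂π_W/∂q_W = 0: 142 - 5q_W - (3/2)(q_G) = 0.
Granite's first-order condition: 220 - 5q_G - (3/2)(q_W) = 0.
Rearranging gives the reaction functions q_W = (142 - (3/2)q_G)/5 and q_G = (220 - (3/2)q_W)/5.
Solving the pair: q_W = 1520/91, q_G = 38.9890.
Total output Q = 1520/91 + 38.9890 = 724/13.

55.69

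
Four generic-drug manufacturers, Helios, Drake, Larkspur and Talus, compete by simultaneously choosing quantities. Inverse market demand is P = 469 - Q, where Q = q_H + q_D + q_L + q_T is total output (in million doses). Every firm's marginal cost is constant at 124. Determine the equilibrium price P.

193

A representative firm's profit is π_i = q_i(469 - Q) - 124q_i.
Setting ∂π_i/∂q_i = 0 with rivals' quantities fixed: 345 - 2q_i - Σ_{j≠i} q_j = 0.
By symmetry each firm produces the same amount; substituting Σ_{j≠i} q_j = 3q_i yields q_i = 345/5 = 69.
Total output Q = 276, so price P = 469 - 276 = 193.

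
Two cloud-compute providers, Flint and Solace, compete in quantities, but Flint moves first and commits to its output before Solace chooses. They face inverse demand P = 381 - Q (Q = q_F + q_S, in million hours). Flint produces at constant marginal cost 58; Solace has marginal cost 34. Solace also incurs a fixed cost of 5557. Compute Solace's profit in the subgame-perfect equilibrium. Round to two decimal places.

Solve by backward induction. Given q_F, the follower Solace maximises π_S = (381 - q_F - q_S)q_S - 34q_S.
Follower FOC: 347 - q_F - 2q_S = 0, so q_S(q_F) = (347 - q_F)/2.
The leader anticipates this reaction. Substituting into P = 381 - Q gives P = 415/2 - (1/2)q_F, so π_F = (415/2 - (1/2)q_F)q_F - 58q_F.
Maximising: ∂π_F/∂q_F = 299/2 - q_F = 0, giving q_F = 299/2.
Then q_S = (347 - 299/2)/2 = 395/4.
Price P = 381 - 993/4 = 531/4.
Solace's profit: (531/4 - 34)·(395/4) - 5557 = 4194.5625.

4194.56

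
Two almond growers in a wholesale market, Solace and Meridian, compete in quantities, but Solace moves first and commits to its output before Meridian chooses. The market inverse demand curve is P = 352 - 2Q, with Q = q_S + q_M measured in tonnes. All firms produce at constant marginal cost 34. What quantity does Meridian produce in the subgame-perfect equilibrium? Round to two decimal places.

Solve by backward induction. Given q_S, the follower Meridian maximises π_M = (352 - 2q_S - 2q_M)q_M - 34q_M.
Follower FOC: 318 - 2q_S - 4q_M = 0, so q_M(q_S) = (318 - 2q_S)/4.
Solace substitutes q_M(q_S) into its own profit: π_S = q_S(352 - 2q_S - (318 - 2q_S)/2) - 34q_S = (193 - q_S)q_S - 34q_S.
Leader FOC: 159 - 2q_S = 0, so q_S = 159/2.
Then q_M = (318 - 2·(159/2))/4 = 159/4.

39.75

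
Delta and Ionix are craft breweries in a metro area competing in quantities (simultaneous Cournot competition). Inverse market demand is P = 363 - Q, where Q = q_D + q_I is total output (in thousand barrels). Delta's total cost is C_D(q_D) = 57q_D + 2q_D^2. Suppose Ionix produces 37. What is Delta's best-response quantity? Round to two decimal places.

44.83

With the rival's output fixed at 37, Delta's profit is π_D = (363 - 37 - q_D)q_D - (57q_D + 2q_D²) = (326 - q_D)q_D - (57q_D + 2q_D²).
∂π_D/∂q_D = 269 - 6q_D = 0, so q_D = 269/6.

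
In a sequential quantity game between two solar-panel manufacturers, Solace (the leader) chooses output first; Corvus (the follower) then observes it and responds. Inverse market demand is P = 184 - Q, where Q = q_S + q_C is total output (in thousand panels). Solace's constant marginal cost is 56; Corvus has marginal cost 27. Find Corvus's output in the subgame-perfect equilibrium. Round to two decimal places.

The follower Corvus best-responds to any q_S: π_C = (184 - Q)q_C - 27q_C.
Setting the follower's marginal profit to zero, 157 - q_S - 2q_C = 0, i.e. q_C = (157 - q_S)/2.
Solace substitutes q_C(q_S) into its own profit: π_S = q_S(184 - q_S - (157 - q_S)/2) - 56q_S = (211/2 - (1/2)q_S)q_S - 56q_S.
Maximising: ∂π_S/∂q_S = 99/2 - q_S = 0, giving q_S = 99/2.
Then q_C = (157 - 99/2)/2 = 215/4.

53.75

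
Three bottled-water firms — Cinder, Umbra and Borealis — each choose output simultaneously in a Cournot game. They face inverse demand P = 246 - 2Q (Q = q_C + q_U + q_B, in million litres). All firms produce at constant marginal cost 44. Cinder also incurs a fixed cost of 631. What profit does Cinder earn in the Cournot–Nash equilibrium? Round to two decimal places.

A representative firm's profit is π_i = q_i(246 - 2Q) - 44q_i.
Setting ∂π_i/∂q_i = 0 with rivals' quantities fixed: 202 - 4q_i - 2·Σ_{j≠i} q_j = 0.
By symmetry each firm produces the same amount; substituting Σ_{j≠i} q_j = 2q_i yields q_i = 202/8 = 101/4.
Price P = 246 - 2·(303/4) = 189/2.
Cinder's profit: (189/2 - 44)·(101/4) - 631 = 644.1250.

644.13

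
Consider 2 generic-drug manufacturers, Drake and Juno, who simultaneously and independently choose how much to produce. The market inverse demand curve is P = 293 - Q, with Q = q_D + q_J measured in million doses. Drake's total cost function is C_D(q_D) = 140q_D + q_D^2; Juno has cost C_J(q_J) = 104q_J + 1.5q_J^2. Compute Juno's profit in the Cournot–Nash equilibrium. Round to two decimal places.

Drake's profit: π_D = (293 - Q)q_D - (140q_D + q_D²). Setting ∂π_D/∂q_D = 0: 153 - 4q_D - (q_J) = 0.
Juno's profit: π_J = (293 - Q)q_J - (104q_J + (3/2)q_J²). Setting ∂π_J/∂q_J = 0: 189 - 5q_J - (q_D) = 0.
Best responses: q_D = (153 - q_J)/4, q_J = (189 - q_D)/5.
Solving the pair: q_D = 576/19, q_J = 603/19.
Price P = 293 - 1179/19 = 230.9474.
Juno's profit: 230.9474·(603/19) - 104·(603/19) - (3/2)(603/19)² = 2518.0679.

2518.07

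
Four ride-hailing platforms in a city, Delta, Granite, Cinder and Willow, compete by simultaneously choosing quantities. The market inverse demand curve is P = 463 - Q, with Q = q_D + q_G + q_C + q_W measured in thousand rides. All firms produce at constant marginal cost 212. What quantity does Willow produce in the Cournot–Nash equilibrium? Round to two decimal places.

50.20

A representative firm's profit is π_i = q_i(463 - Q) - 212q_i.
First-order condition (treating rivals' output as given): 251 - 2q_i - Σ_{j≠i} q_j = 0.
By symmetry each firm produces the same amount; substituting Σ_{j≠i} q_j = 3q_i yields q_i = 251/5.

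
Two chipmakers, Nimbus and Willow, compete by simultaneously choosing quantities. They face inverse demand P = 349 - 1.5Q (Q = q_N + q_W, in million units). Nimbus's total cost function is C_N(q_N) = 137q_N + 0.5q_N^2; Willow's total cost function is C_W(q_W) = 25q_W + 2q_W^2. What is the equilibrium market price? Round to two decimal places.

233.89

Nimbus's profit: π_N = (349 - 1.5Q)q_N - (137q_N + (1/2)q_N²). Setting ∂π_N/∂q_N = 0: 212 - 4q_N - (3/2)(q_W) = 0.
Willow's first-order condition: 324 - 7q_W - (3/2)(q_N) = 0.
Rearranging gives the reaction functions q_N = (212 - (3/2)q_W)/4 and q_W = (324 - (3/2)q_N)/7.
Substituting one into the other gives q_N = 38.7573 and q_W = 37.9806.
Total output Q = 76.7379, so price P = 349 - (3/2)·76.7379 = 233.8932.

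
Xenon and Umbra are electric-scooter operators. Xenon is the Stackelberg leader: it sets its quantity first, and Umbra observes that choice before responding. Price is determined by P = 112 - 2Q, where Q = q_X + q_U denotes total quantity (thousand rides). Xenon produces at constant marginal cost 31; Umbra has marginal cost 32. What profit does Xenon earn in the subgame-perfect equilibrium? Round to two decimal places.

Solve by backward induction. Given q_X, the follower Umbra maximises π_U = (112 - 2q_X - 2q_U)q_U - 32q_U.
Setting the follower's marginal profit to zero, 80 - 2q_X - 4q_U = 0, i.e. q_U = (80 - 2q_X)/4.
The leader anticipates this reaction. Substituting into P = 112 - 2Q gives P = 72 - q_X, so π_X = (72 - q_X)q_X - 31q_X.
Leader FOC: 41 - 2q_X = 0, so q_X = 41/2.
Then q_U = (80 - 2·(41/2))/4 = 39/4.
Price P = 112 - 2·(121/4) = 103/2.
Xenon's profit: (103/2 - 31)·(41/2) = 1681/4.

420.25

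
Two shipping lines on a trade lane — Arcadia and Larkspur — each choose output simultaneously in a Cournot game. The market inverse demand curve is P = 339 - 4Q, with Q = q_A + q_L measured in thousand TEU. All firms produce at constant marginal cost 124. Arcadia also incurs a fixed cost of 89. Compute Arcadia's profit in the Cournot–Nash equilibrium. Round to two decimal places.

Each firm earns π_i = (339 - 4Q)q_i - 124q_i.
First-order condition (treating rivals' output as given): 215 - 8q_i - 4q_j = 0.
By symmetry each firm produces the same amount; substituting q_j = q_i yields q_i = 215/12.
Price P = 339 - 4·(215/6) = 587/3.
Arcadia's profit: (587/3 - 124)·(215/12) - 89 = 1195.0278.

1195.03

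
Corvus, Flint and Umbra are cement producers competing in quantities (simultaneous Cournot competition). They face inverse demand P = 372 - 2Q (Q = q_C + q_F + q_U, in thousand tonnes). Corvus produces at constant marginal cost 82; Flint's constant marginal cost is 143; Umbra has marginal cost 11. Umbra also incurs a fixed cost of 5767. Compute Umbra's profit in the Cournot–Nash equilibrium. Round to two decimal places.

Corvus's profit: π_C = (372 - 2Q)q_C - (82q_C). Setting ∂π_C/∂q_C = 0: 290 - 4q_C - 2(q_F + q_U) = 0.
Flint's first-order condition: 229 - 4q_F - 2(q_C + q_U) = 0.
Umbra's profit: π_U = (372 - 2Q)q_U - (11q_U). Setting ∂π_U/∂q_U = 0: 361 - 4q_U - 2(q_C + q_F) = 0.
Adding the 3 conditions: 880 − 4Q − 4Q = 0, i.e. Q = 110.
Back-substituting: q_C = (290 − 220)/2 = 35, q_F = (229 − 220)/2 = 9/2, q_U = (361 − 220)/2 = 141/2.
Price P = 372 - 2·110 = 152.
Umbra's profit: (152 - 11)·(141/2) - 5767 = 4173.5000.

4173.50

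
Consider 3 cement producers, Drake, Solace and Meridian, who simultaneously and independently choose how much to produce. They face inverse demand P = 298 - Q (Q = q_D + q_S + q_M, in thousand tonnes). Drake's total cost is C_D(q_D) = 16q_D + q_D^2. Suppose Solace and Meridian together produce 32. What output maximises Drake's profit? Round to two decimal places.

With rivals' combined output fixed at 32, Drake's profit is π_D = (298 - 32 - q_D)q_D - (16q_D + q_D²) = (266 - q_D)q_D - (16q_D + q_D²).
∂π_D/∂q_D = 250 - 4q_D = 0, so q_D = 125/2.

62.50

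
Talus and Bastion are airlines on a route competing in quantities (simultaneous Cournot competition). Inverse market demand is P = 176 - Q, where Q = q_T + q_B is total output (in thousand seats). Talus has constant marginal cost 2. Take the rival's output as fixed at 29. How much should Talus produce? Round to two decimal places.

72.50

With the rival's output fixed at 29, Talus's profit is π_T = (176 - 29 - q_T)q_T - (2q_T) = (147 - q_T)q_T - (2q_T).
∂π_T/∂q_T = 145 - 2q_T = 0, so q_T = 145/2.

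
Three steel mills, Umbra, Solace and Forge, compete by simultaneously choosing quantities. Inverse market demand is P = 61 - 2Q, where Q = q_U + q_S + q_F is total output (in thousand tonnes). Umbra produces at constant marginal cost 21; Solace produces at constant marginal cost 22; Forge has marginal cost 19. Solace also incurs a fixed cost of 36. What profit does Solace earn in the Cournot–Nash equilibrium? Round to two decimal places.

Umbra's profit: π_U = (61 - 2Q)q_U - (21q_U). Setting ∂π_U/∂q_U = 0: 40 - 4q_U - 2(q_S + q_F) = 0.
Solace's first-order condition: 39 - 4q_S - 2(q_U + q_F) = 0.
Forge's first-order condition: 42 - 4q_F - 2(q_U + q_S) = 0.
Adding the 3 conditions: 121 − 4Q − 4Q = 0, i.e. Q = 121/8.
Back-substituting: q_U = (40 − 121/4)/2 = 39/8, q_S = (39 − 121/4)/2 = 35/8, q_F = (42 − 121/4)/2 = 47/8.
Price P = 61 - 2·(121/8) = 123/4.
Solace's profit: (123/4 - 22)·(35/8) - 36 = 73/32.

2.28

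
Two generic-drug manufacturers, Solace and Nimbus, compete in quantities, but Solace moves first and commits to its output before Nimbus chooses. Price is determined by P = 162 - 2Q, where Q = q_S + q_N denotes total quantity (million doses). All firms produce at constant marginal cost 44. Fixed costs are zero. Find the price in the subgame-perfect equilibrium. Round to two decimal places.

The follower Nimbus best-responds to any q_S: π_N = (162 - 2Q)q_N - 44q_N.
∂π_N/∂q_N = 118 - 2q_S - 4q_N = 0 gives the reaction function q_N = (118 - 2q_S)/4.
The leader anticipates this reaction. Substituting into P = 162 - 2Q gives P = 103 - q_S, so π_S = (103 - q_S)q_S - 44q_S.
The leader's first-order condition 59 - 2q_S = 0 yields q_S = 59/2.
Then q_N = (118 - 2·(59/2))/4 = 59/4.
Total output Q = 177/4, so price P = 162 - 2·(177/4) = 147/2.

73.50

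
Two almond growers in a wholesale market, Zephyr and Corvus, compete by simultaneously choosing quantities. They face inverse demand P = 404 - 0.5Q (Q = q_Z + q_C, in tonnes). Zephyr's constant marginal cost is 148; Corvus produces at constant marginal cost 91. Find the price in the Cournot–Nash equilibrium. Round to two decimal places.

Zephyr's profit: π_Z = (404 - 0.5Q)q_Z - (148q_Z). Setting ∂π_Z/∂q_Z = 0: 256 - q_Z - (1/2)(q_C) = 0.
Corvus's first-order condition: 313 - q_C - (1/2)(q_Z) = 0.
Rearranging gives the reaction functions q_Z = (256 - (1/2)q_C) and q_C = (313 - (1/2)q_Z).
Substituting one into the other gives q_Z = 398/3 and q_C = 740/3.
Total output Q = 1138/3, so price P = 404 - (1/2)·(1138/3) = 643/3.

214.33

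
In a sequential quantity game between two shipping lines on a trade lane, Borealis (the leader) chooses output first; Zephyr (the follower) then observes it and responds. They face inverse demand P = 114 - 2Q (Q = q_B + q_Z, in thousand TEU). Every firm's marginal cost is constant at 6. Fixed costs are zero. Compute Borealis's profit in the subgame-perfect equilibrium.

The follower Zephyr best-responds to any q_B: π_Z = (114 - 2Q)q_Z - 6q_Z.
Setting the follower's marginal profit to zero, 108 - 2q_B - 4q_Z = 0, i.e. q_Z = (108 - 2q_B)/4.
The leader anticipates this reaction. Substituting into P = 114 - 2Q gives P = 60 - q_B, so π_B = (60 - q_B)q_B - 6q_B.
Maximising: ∂π_B/∂q_B = 54 - 2q_B = 0, giving q_B = 27.
Then q_Z = (108 - 2·27)/4 = 27/2.
Price P = 114 - 2·(81/2) = 33.
Borealis's profit: (33 - 6)·27 = 729.

729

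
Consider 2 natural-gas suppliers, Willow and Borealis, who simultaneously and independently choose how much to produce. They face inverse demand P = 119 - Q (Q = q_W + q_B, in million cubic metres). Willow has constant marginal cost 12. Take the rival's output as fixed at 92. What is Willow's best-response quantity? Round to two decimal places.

7.50

With the rival's output fixed at 92, Willow's profit is π_W = (119 - 92 - q_W)q_W - (12q_W) = (27 - q_W)q_W - (12q_W).
∂π_W/∂q_W = 15 - 2q_W = 0, so q_W = 15/2.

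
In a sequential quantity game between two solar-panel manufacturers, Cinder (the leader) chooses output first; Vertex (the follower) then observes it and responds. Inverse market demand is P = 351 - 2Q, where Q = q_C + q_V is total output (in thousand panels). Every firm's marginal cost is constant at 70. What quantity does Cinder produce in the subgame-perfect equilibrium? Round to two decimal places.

70.25

Solve by backward induction. Given q_C, the follower Vertex maximises π_V = (351 - 2q_C - 2q_V)q_V - 70q_V.
Setting the follower's marginal profit to zero, 281 - 2q_C - 4q_V = 0, i.e. q_V = (281 - 2q_C)/4.
Cinder substitutes q_V(q_C) into its own profit: π_C = q_C(351 - 2q_C - (281 - 2q_C)/2) - 70q_C = (421/2 - q_C)q_C - 70q_C.
Maximising: ∂π_C/∂q_C = 281/2 - 2q_C = 0, giving q_C = 281/4.
Then q_V = (281 - 2·(281/4))/4 = 281/8.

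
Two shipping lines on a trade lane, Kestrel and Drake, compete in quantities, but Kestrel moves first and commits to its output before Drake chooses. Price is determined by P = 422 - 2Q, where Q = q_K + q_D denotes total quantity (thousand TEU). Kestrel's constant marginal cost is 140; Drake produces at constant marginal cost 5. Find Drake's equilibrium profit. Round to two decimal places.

14749.03

Solve by backward induction. Given q_K, the follower Drake maximises π_D = (422 - 2q_K - 2q_D)q_D - 5q_D.
Setting the follower's marginal profit to zero, 417 - 2q_K - 4q_D = 0, i.e. q_D = (417 - 2q_K)/4.
Kestrel substitutes q_D(q_K) into its own profit: π_K = q_K(422 - 2q_K - (417 - 2q_K)/2) - 140q_K = (427/2 - q_K)q_K - 140q_K.
Maximising: ∂π_K/∂q_K = 147/2 - 2q_K = 0, giving q_K = 147/4.
Then q_D = (417 - 2·(147/4))/4 = 687/8.
Price P = 422 - 2·(981/8) = 707/4.
Drake's profit: (707/4 - 5)·(687/8) = 14749.0313.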